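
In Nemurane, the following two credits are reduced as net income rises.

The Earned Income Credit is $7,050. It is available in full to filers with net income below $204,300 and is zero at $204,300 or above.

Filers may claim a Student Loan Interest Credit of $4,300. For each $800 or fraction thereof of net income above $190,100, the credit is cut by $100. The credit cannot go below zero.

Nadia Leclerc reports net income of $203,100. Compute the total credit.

Earned Income Credit: $203,100 is below the $204,300 cutoff, so the full $7,050 applies.
Student Loan Interest Credit: income exceeds $190,100 by $13,000, which is 17 full-or-partial $800 increments; reduction = 17 × $100 = $1,700, leaving $2,600.
Total: $7,050 + $2,600 = $9,650.

$9,650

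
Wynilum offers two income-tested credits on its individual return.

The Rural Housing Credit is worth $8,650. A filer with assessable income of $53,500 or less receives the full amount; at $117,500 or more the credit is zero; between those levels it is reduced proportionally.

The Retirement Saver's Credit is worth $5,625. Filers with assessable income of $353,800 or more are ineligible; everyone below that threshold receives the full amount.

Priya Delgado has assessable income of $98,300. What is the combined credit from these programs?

$8,220

Rural Housing Credit: $98,300 is $44,800 into a $64,000 phase-out range, leaving 19,200/64,000 of the credit: $8,650 × 19,200/64,000 = $2,595.
Retirement Saver's Credit: $98,300 is below the $353,800 cutoff, so the full $5,625 applies.
Total: $2,595 + $5,625 = $8,220.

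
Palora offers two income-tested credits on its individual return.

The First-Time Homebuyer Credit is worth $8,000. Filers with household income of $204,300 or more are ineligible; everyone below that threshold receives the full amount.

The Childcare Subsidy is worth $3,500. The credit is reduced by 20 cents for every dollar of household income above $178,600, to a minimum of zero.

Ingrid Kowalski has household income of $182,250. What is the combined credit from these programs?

First-Time Homebuyer Credit: $182,250 is below the $204,300 cutoff, so the full $8,000 applies.
Childcare Subsidy: 20% of the $3,650 excess over $178,600 is $730; credit = $3,500 − $730 = $2,770.
Total: $8,000 + $2,770 = $10,770.

$10,770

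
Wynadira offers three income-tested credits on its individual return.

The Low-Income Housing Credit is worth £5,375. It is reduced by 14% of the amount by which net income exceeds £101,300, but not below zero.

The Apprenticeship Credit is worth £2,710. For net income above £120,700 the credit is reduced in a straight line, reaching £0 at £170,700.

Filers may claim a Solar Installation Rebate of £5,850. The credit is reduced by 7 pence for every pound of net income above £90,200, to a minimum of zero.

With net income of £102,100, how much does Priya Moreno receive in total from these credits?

Low-Income Housing Credit: 14% of the £800 excess over £101,300 is £112; credit = £5,375 − £112 = £5,263.
Apprenticeship Credit: £102,100 is at or below the £120,700 threshold, so the full £2,710 applies.
Solar Installation Rebate: 7% of the £11,900 excess over £90,200 is £833; credit = £5,850 − £833 = £5,017.
Total: £5,263 + £2,710 + £5,017 = £12,990.

£12,990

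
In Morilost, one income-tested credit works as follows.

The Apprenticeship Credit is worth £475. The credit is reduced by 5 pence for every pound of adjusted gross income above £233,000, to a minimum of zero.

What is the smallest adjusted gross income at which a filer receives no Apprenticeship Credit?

£242,500

The credit falls by 5% of each pound above £233,000, so it reaches zero when the excess is £475 / 5% = £9,500: income = £233,000 + £9,500 = £242,500.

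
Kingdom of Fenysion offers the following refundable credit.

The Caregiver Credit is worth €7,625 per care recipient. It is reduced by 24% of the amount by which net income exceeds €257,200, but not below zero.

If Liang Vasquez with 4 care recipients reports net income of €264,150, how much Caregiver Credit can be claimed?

€28,832

Caregiver Credit: base = 4 × €7,625 = €30,500. 24% of the €6,950 excess over €257,200 is €1,668; credit = €30,500 − €1,668 = €28,832.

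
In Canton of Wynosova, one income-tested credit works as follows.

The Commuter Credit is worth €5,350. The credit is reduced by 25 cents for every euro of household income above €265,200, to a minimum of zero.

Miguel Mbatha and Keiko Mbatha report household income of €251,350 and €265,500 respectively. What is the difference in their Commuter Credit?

Miguel (€251,350): Commuter Credit: €251,350 is at or below the €265,200 threshold, so the full €5,350 applies.
Keiko (€265,500): Commuter Credit: 25% of the €300 excess over €265,200 is €75; credit = €5,350 − €75 = €5,275.
Difference: |€5,350 − €5,275| = €75.

€75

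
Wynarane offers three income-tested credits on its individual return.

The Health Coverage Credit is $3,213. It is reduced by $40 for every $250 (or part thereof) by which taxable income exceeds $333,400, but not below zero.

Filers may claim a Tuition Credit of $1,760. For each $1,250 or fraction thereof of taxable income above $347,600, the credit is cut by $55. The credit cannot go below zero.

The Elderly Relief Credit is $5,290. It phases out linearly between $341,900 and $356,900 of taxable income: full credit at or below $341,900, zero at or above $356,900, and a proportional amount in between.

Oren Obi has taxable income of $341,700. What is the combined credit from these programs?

Health Coverage Credit: income exceeds $333,400 by $8,300, which is 34 full-or-partial $250 increments; reduction = 34 × $40 = $1,360, leaving $1,853.
Tuition Credit: $341,700 is at or below the $347,600 threshold, so the full $1,760 applies.
Elderly Relief Credit: $341,700 is at or below the $341,900 threshold, so the full $5,290 applies.
Total: $1,853 + $1,760 + $5,290 = $8,903.

$8,903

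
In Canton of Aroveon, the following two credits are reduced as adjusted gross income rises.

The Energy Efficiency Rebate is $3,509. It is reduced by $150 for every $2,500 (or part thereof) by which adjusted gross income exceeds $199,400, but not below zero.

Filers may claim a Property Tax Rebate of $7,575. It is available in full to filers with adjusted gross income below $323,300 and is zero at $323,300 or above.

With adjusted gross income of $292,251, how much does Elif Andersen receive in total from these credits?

Energy Efficiency Rebate: income exceeds $199,400 by $92,851 → 38 increments × $150 = $5,700 ≥ base, so the credit is $0.
Property Tax Rebate: $292,251 is below the $323,300 cutoff, so the full $7,575 applies.
Total: $0 + $7,575 = $7,575.

$7,575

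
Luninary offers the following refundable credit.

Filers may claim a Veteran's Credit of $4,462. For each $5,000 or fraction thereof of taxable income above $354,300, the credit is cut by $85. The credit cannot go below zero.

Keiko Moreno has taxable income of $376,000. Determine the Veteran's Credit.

$4,037

Veteran's Credit: income exceeds $354,300 by $21,700, which is 5 full-or-partial $5,000 increments; reduction = 5 × $85 = $425, leaving $4,037.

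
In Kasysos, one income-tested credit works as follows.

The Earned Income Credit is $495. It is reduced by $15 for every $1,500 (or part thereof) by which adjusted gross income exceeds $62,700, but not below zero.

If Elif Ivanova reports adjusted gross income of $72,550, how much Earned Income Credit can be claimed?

Earned Income Credit: income exceeds $62,700 by $9,850, which is 7 full-or-partial $1,500 increments; reduction = 7 × $15 = $105, leaving $390.

$390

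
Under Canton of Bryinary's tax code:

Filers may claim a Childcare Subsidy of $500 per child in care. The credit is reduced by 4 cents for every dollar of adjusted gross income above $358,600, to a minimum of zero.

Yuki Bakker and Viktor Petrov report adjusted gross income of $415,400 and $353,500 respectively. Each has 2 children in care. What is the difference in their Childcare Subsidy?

Yuki ($415,400): Childcare Subsidy: base = 2 × $500 = $1,000. 4% of the $56,800 excess over $358,600 is $2,272 ≥ base, so the credit is $0.
Viktor ($353,500): Childcare Subsidy: base = 2 × $500 = $1,000. $353,500 is at or below the $358,600 threshold, so the full $1,000 applies.
Difference: |$0 − $1,000| = $1,000.

$1,000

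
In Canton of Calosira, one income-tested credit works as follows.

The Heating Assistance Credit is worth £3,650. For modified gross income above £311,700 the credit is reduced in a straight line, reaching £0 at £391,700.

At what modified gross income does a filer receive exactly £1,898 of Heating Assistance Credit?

£350,100

£1,898 is 1,898/3,650 of the full £3,650, so 1,752/3,650 of the £80,000 range has been used: income = £311,700 + £80,000 × 1,752/3,650 = £350,100.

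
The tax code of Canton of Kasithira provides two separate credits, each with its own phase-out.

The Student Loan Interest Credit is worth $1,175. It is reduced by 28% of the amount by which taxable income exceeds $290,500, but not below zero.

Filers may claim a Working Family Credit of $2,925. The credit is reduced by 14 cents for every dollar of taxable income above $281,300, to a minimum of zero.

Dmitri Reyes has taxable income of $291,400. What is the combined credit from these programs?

Student Loan Interest Credit: 28% of the $900 excess over $290,500 is $252; credit = $1,175 − $252 = $923.
Working Family Credit: 14% of the $10,100 excess over $281,300 is $1,414; credit = $2,925 − $1,414 = $1,511.
Total: $923 + $1,511 = $2,434.

$2,434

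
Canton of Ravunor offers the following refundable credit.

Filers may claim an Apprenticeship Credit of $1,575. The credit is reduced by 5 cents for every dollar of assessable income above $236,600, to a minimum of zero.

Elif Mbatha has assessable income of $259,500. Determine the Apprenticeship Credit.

Apprenticeship Credit: 5% of the $22,900 excess over $236,600 is $1,145; credit = $1,575 − $1,145 = $430.

$430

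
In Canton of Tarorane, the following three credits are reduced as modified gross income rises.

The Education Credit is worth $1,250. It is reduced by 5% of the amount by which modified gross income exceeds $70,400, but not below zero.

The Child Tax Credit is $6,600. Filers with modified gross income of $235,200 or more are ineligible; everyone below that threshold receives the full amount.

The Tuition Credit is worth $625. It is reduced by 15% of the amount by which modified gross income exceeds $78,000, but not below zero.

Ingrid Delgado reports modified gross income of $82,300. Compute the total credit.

Education Credit: 5% of the $11,900 excess over $70,400 is $595; credit = $1,250 − $595 = $655.
Child Tax Credit: $82,300 is below the $235,200 cutoff, so the full $6,600 applies.
Tuition Credit: 15% of the $4,300 excess over $78,000 is $645 ≥ base, so the credit is $0.
Total: $655 + $6,600 + $0 = $7,255.

$7,255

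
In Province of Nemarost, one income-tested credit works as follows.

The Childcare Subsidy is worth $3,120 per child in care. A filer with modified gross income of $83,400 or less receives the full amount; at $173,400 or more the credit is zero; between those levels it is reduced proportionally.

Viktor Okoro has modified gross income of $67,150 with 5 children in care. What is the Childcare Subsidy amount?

Childcare Subsidy: base = 5 × $3,120 = $15,600. $67,150 is at or below the $83,400 threshold, so the full $15,600 applies.

$15,600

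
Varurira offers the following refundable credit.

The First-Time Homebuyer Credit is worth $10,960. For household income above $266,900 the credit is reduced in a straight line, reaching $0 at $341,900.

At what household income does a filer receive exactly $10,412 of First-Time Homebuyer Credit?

$270,650

$10,412 is 10,412/10,960 of the full $10,960, so 548/10,960 of the $75,000 range has been used: income = $266,900 + $75,000 × 548/10,960 = $270,650.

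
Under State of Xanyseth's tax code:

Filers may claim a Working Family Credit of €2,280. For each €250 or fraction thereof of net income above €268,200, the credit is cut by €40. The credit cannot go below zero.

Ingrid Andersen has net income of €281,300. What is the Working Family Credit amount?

€160

Working Family Credit: income exceeds €268,200 by €13,100, which is 53 full-or-partial €250 increments; reduction = 53 × €40 = €2,120, leaving €160.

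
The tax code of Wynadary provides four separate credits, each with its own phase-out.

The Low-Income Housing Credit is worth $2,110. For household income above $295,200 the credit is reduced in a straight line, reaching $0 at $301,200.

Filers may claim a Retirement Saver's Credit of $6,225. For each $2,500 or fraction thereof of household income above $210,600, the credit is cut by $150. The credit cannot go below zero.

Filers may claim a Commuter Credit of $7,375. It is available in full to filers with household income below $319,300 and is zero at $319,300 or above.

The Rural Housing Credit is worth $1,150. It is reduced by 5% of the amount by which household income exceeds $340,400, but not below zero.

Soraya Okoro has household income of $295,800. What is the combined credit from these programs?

Low-Income Housing Credit: $295,800 is $600 into a $6,000 phase-out range, leaving 5,400/6,000 of the credit: $2,110 × 5,400/6,000 = $1,899.
Retirement Saver's Credit: income exceeds $210,600 by $85,200, which is 35 full-or-partial $2,500 increments; reduction = 35 × $150 = $5,250, leaving $975.
Commuter Credit: $295,800 is below the $319,300 cutoff, so the full $7,375 applies.
Rural Housing Credit: $295,800 is at or below the $340,400 threshold, so the full $1,150 applies.
Total: $1,899 + $975 + $7,375 + $1,150 = $11,399.

$11,399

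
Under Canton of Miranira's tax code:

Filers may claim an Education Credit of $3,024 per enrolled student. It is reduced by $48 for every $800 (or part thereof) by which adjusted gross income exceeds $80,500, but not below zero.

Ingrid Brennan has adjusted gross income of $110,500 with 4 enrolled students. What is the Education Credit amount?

$10,272

Education Credit: base = 4 × $3,024 = $12,096. income exceeds $80,500 by $30,000, which is 38 full-or-partial $800 increments; reduction = 38 × $48 = $1,824, leaving $10,272.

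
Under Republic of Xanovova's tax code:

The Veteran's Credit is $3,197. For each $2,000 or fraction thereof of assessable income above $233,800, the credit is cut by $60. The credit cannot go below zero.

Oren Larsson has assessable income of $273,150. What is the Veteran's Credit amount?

$1,997

Veteran's Credit: income exceeds $233,800 by $39,350, which is 20 full-or-partial $2,000 increments; reduction = 20 × $60 = $1,200, leaving $1,997.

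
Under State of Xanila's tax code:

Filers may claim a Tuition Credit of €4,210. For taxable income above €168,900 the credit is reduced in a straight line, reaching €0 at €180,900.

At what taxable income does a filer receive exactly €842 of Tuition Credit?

€178,500

€842 is 842/4,210 of the full €4,210, so 3,368/4,210 of the €12,000 range has been used: income = €168,900 + €12,000 × 3,368/4,210 = €178,500.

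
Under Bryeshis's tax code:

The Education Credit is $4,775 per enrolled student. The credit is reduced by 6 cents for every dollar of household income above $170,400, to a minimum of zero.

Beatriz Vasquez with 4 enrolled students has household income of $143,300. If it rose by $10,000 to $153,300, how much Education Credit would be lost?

$0

At $143,300 — base = 4 × $4,775 = $19,100. $143,300 is at or below the $170,400 threshold, so the full $19,100 applies.
At $153,300 — base = 4 × $4,775 = $19,100. $153,300 is at or below the $170,400 threshold, so the full $19,100 applies.
Lost: $19,100 − $19,100 = $0.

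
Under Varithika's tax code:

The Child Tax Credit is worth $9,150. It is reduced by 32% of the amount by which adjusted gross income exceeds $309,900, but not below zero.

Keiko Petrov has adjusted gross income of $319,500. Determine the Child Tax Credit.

$6,078

Child Tax Credit: 32% of the $9,600 excess over $309,900 is $3,072; credit = $9,150 − $3,072 = $6,078.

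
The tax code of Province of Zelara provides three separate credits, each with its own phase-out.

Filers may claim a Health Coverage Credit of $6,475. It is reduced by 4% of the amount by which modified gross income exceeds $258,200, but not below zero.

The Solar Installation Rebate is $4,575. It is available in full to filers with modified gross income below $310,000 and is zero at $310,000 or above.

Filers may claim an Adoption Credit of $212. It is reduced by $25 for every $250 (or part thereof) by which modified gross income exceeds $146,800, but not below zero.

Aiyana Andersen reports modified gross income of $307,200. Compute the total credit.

$9,090

Health Coverage Credit: 4% of the $49,000 excess over $258,200 is $1,960; credit = $6,475 − $1,960 = $4,515.
Solar Installation Rebate: $307,200 is below the $310,000 cutoff, so the full $4,575 applies.
Adoption Credit: income exceeds $146,800 by $160,400 → 642 increments × $25 = $16,050 ≥ base, so the credit is $0.
Total: $4,515 + $4,575 + $0 = $9,090.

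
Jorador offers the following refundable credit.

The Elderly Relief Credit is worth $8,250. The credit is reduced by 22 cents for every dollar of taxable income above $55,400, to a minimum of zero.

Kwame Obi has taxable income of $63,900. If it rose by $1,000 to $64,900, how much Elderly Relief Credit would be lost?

At $63,900 — 22% of the $8,500 excess over $55,400 is $1,870; credit = $8,250 − $1,870 = $6,380.
At $64,900 — 22% of the $9,500 excess over $55,400 is $2,090; credit = $8,250 − $2,090 = $6,160.
Lost: $6,380 − $6,160 = $220.

$220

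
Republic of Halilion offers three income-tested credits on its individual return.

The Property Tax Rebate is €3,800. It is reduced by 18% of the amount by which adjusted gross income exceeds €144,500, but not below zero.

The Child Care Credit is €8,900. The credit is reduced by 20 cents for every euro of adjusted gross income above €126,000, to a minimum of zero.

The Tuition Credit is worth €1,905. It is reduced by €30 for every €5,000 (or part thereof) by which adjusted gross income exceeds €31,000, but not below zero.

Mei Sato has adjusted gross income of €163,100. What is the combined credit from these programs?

Property Tax Rebate: 18% of the €18,600 excess over €144,500 is €3,348; credit = €3,800 − €3,348 = €452.
Child Care Credit: 20% of the €37,100 excess over €126,000 is €7,420; credit = €8,900 − €7,420 = €1,480.
Tuition Credit: income exceeds €31,000 by €132,100, which is 27 full-or-partial €5,000 increments; reduction = 27 × €30 = €810, leaving €1,095.
Total: €452 + €1,480 + €1,095 = €3,027.

€3,027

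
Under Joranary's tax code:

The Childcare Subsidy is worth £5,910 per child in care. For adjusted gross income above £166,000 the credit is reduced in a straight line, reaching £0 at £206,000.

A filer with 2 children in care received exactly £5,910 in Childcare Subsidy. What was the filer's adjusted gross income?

£186,000

Full credit = 2 × £5,910 = £11,820.
£5,910 is 5,910/11,820 of the full £11,820, so 5,910/11,820 of the £40,000 range has been used: income = £166,000 + £40,000 × 5,910/11,820 = £186,000.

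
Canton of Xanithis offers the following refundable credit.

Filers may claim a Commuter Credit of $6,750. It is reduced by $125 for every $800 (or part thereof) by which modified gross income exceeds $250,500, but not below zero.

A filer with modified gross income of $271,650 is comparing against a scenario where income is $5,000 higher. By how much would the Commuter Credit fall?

At $271,650 — income exceeds $250,500 by $21,150, which is 27 full-or-partial $800 increments; reduction = 27 × $125 = $3,375, leaving $3,375.
At $276,650 — income exceeds $250,500 by $26,150, which is 33 full-or-partial $800 increments; reduction = 33 × $125 = $4,125, leaving $2,625.
Lost: $3,375 − $2,625 = $750.

$750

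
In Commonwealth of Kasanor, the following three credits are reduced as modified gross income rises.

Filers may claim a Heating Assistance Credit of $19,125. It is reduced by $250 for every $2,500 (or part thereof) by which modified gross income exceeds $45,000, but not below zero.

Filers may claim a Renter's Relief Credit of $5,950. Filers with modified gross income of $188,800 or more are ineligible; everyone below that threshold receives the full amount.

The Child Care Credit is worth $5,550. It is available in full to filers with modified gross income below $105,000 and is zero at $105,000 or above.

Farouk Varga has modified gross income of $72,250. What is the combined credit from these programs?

$27,875

Heating Assistance Credit: income exceeds $45,000 by $27,250, which is 11 full-or-partial $2,500 increments; reduction = 11 × $250 = $2,750, leaving $16,375.
Renter's Relief Credit: $72,250 is below the $188,800 cutoff, so the full $5,950 applies.
Child Care Credit: $72,250 is below the $105,000 cutoff, so the full $5,550 applies.
Total: $16,375 + $5,950 + $5,550 = $27,875.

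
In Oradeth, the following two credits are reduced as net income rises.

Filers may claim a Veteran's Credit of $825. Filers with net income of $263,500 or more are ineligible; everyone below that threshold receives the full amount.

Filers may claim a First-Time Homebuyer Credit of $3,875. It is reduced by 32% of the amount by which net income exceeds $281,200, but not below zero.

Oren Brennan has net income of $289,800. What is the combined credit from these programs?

Veteran's Credit: $289,800 meets or exceeds the $263,500 cutoff, so the credit is $0.
First-Time Homebuyer Credit: 32% of the $8,600 excess over $281,200 is $2,752; credit = $3,875 − $2,752 = $1,123.
Total: $0 + $1,123 = $1,123.

$1,123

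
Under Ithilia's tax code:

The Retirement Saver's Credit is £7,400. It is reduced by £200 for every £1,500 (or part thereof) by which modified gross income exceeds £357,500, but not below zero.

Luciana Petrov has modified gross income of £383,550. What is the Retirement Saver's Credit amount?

£3,800

Retirement Saver's Credit: income exceeds £357,500 by £26,050, which is 18 full-or-partial £1,500 increments; reduction = 18 × £200 = £3,600, leaving £3,800.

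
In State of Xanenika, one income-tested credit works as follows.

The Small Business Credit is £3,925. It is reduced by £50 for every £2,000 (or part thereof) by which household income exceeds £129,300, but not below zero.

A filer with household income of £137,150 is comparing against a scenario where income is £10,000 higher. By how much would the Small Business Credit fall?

At £137,150 — income exceeds £129,300 by £7,850, which is 4 full-or-partial £2,000 increments; reduction = 4 × £50 = £200, leaving £3,725.
At £147,150 — income exceeds £129,300 by £17,850, which is 9 full-or-partial £2,000 increments; reduction = 9 × £50 = £450, leaving £3,475.
Lost: £3,725 − £3,475 = £250.

£250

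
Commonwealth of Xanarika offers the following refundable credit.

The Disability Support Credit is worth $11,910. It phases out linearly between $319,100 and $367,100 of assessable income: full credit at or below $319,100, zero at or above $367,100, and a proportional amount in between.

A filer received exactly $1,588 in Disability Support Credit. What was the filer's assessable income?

$360,700

$1,588 is 1,588/11,910 of the full $11,910, so 10,322/11,910 of the $48,000 range has been used: income = $319,100 + $48,000 × 10,322/11,910 = $360,700.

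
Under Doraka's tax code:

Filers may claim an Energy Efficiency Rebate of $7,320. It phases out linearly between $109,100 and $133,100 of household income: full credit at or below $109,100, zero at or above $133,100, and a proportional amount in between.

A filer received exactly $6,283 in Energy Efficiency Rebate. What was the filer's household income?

$112,500

$6,283 is 6,283/7,320 of the full $7,320, so 1,037/7,320 of the $24,000 range has been used: income = $109,100 + $24,000 × 1,037/7,320 = $112,500.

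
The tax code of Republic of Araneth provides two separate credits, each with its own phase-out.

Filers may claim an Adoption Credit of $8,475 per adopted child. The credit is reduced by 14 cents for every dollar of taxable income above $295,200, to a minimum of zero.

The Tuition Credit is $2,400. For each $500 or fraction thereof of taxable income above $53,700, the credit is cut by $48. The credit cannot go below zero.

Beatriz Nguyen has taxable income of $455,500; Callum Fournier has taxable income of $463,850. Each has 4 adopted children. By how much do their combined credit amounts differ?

$1,169

Beatriz ($455,500): Adoption Credit: base = 4 × $8,475 = $33,900. 14% of the $160,300 excess over $295,200 is $22,442; credit = $33,900 − $22,442 = $11,458. Tuition Credit: income exceeds $53,700 by $401,800 → 804 increments × $48 = $38,592 ≥ base, so the credit is $0. total $11,458 + $0 = $11,458
Callum ($463,850): Adoption Credit: base = 4 × $8,475 = $33,900. 14% of the $168,650 excess over $295,200 is $23,611; credit = $33,900 − $23,611 = $10,289. Tuition Credit: income exceeds $53,700 by $410,150 → 821 increments × $48 = $39,408 ≥ base, so the credit is $0. total $10,289 + $0 = $10,289
Difference: |$11,458 − $10,289| = $1,169.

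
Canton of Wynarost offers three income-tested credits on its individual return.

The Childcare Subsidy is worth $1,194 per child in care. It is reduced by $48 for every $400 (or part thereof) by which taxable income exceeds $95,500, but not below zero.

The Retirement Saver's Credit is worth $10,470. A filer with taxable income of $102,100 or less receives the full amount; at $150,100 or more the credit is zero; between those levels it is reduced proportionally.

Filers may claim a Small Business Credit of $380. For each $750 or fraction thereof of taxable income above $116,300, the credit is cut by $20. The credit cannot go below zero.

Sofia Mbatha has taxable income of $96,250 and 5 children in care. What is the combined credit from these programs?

$16,724

Childcare Subsidy: base = 5 × $1,194 = $5,970. income exceeds $95,500 by $750, which is 2 full-or-partial $400 increments; reduction = 2 × $48 = $96, leaving $5,874.
Retirement Saver's Credit: $96,250 is at or below the $102,100 threshold, so the full $10,470 applies.
Small Business Credit: $96,250 is at or below the $116,300 threshold, so the full $380 applies.
Total: $5,874 + $10,470 + $380 = $16,724.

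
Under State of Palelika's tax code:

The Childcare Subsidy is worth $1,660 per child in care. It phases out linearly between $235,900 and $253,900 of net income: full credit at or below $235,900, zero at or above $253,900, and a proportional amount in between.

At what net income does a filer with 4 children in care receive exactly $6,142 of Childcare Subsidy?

Full credit = 4 × $1,660 = $6,640.
$6,142 is 6,142/6,640 of the full $6,640, so 498/6,640 of the $18,000 range has been used: income = $235,900 + $18,000 × 498/6,640 = $237,250.

$237,250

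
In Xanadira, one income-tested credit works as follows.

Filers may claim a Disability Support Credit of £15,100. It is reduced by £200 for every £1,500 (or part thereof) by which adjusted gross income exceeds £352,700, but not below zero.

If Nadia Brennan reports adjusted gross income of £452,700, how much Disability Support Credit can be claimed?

£1,700

Disability Support Credit: income exceeds £352,700 by £100,000, which is 67 full-or-partial £1,500 increments; reduction = 67 × £200 = £13,400, leaving £1,700.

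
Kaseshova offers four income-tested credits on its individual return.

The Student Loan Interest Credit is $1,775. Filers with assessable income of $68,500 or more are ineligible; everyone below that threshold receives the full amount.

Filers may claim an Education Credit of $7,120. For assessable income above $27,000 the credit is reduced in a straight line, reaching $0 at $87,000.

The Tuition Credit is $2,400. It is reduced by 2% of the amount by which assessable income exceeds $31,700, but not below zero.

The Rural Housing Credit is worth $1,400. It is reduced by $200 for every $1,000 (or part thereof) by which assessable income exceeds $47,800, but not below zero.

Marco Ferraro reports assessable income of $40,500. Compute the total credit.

Student Loan Interest Credit: $40,500 is below the $68,500 cutoff, so the full $1,775 applies.
Education Credit: $40,500 is $13,500 into a $60,000 phase-out range, leaving 46,500/60,000 of the credit: $7,120 × 46,500/60,000 = $5,518.
Tuition Credit: 2% of the $8,800 excess over $31,700 is $176; credit = $2,400 − $176 = $2,224.
Rural Housing Credit: $40,500 is at or below the $47,800 threshold, so the full $1,400 applies.
Total: $1,775 + $5,518 + $2,224 + $1,400 = $10,917.

$10,917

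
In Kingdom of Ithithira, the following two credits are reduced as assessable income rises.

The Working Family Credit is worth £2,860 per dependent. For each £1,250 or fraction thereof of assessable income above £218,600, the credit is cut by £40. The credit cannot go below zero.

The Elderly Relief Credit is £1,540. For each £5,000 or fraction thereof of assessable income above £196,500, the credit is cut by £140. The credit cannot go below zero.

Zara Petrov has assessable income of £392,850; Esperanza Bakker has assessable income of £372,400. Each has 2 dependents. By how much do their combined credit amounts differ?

£640

Zara (£392,850): Working Family Credit: base = 2 × £2,860 = £5,720. income exceeds £218,600 by £174,250, which is 140 full-or-partial £1,250 increments; reduction = 140 × £40 = £5,600, leaving £120. Elderly Relief Credit: income exceeds £196,500 by £196,350 → 40 increments × £140 = £5,600 ≥ base, so the credit is £0. total £120 + £0 = £120
Esperanza (£372,400): Working Family Credit: base = 2 × £2,860 = £5,720. income exceeds £218,600 by £153,800, which is 124 full-or-partial £1,250 increments; reduction = 124 × £40 = £4,960, leaving £760. Elderly Relief Credit: income exceeds £196,500 by £175,900 → 36 increments × £140 = £5,040 ≥ base, so the credit is £0. total £760 + £0 = £760
Difference: |£120 − £760| = £640.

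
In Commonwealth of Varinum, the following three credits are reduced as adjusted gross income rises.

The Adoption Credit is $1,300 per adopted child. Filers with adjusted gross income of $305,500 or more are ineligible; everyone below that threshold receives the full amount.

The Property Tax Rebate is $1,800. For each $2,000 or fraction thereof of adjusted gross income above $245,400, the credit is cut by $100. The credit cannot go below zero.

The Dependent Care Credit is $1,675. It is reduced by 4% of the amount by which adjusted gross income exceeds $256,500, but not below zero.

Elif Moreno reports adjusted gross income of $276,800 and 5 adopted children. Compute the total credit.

Adoption Credit: base = 5 × $1,300 = $6,500. $276,800 is below the $305,500 cutoff, so the full $6,500 applies.
Property Tax Rebate: income exceeds $245,400 by $31,400, which is 16 full-or-partial $2,000 increments; reduction = 16 × $100 = $1,600, leaving $200.
Dependent Care Credit: 4% of the $20,300 excess over $256,500 is $812; credit = $1,675 − $812 = $863.
Total: $6,500 + $200 + $863 = $7,563.

$7,563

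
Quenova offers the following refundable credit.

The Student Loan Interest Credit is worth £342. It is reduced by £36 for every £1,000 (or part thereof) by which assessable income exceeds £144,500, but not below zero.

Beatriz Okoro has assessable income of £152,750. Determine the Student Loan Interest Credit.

£18

Student Loan Interest Credit: income exceeds £144,500 by £8,250, which is 9 full-or-partial £1,000 increments; reduction = 9 × £36 = £324, leaving £18.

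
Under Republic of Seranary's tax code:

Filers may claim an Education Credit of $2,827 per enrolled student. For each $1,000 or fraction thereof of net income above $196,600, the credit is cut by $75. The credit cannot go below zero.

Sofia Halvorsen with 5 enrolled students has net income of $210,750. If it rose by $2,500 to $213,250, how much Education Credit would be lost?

At $210,750 — base = 5 × $2,827 = $14,135. income exceeds $196,600 by $14,150, which is 15 full-or-partial $1,000 increments; reduction = 15 × $75 = $1,125, leaving $13,010.
At $213,250 — base = 5 × $2,827 = $14,135. income exceeds $196,600 by $16,650, which is 17 full-or-partial $1,000 increments; reduction = 17 × $75 = $1,275, leaving $12,860.
Lost: $13,010 − $12,860 = $150.

$150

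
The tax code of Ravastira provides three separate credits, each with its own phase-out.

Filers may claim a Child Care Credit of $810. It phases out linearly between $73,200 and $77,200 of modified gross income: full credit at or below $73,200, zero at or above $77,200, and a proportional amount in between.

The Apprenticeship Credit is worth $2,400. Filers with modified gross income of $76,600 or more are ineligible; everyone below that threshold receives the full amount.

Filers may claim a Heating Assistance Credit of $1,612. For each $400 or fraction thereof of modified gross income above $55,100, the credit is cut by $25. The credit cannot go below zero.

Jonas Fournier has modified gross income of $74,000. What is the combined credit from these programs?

Child Care Credit: $74,000 is $800 into a $4,000 phase-out range, leaving 3,200/4,000 of the credit: $810 × 3,200/4,000 = $648.
Apprenticeship Credit: $74,000 is below the $76,600 cutoff, so the full $2,400 applies.
Heating Assistance Credit: income exceeds $55,100 by $18,900, which is 48 full-or-partial $400 increments; reduction = 48 × $25 = $1,200, leaving $412.
Total: $648 + $2,400 + $412 = $3,460.

$3,460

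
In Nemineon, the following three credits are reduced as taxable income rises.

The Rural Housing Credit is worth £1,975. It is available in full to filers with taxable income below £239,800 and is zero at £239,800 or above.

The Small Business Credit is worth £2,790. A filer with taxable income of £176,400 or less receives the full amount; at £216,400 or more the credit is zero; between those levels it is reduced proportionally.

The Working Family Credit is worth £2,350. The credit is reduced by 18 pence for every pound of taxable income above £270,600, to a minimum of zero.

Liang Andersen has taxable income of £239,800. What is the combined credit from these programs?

£2,350

Rural Housing Credit: £239,800 meets or exceeds the £239,800 cutoff, so the credit is £0.
Small Business Credit: £239,800 is at or above £216,400, so the credit is £0.
Working Family Credit: £239,800 is at or below the £270,600 threshold, so the full £2,350 applies.
Total: £0 + £0 + £2,350 = £2,350.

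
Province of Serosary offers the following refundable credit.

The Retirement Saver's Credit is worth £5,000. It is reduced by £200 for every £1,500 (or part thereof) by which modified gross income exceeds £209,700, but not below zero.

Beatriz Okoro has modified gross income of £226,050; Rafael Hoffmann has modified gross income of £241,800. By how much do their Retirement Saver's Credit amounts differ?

£2,200

Beatriz (£226,050): Retirement Saver's Credit: income exceeds £209,700 by £16,350, which is 11 full-or-partial £1,500 increments; reduction = 11 × £200 = £2,200, leaving £2,800.
Rafael (£241,800): Retirement Saver's Credit: income exceeds £209,700 by £32,100, which is 22 full-or-partial £1,500 increments; reduction = 22 × £200 = £4,400, leaving £600.
Difference: |£2,800 − £600| = £2,200.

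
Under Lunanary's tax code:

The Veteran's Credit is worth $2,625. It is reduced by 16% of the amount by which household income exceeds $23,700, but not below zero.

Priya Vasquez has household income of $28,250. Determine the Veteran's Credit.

$1,897

Veteran's Credit: 16% of the $4,550 excess over $23,700 is $728; credit = $2,625 − $728 = $1,897.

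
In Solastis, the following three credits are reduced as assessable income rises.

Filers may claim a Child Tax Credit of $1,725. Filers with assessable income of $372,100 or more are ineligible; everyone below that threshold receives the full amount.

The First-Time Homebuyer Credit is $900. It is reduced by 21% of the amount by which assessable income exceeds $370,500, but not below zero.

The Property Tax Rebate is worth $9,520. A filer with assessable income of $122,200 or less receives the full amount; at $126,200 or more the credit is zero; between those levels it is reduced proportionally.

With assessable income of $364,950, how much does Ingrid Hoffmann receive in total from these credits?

$2,625

Child Tax Credit: $364,950 is below the $372,100 cutoff, so the full $1,725 applies.
First-Time Homebuyer Credit: $364,950 is at or below the $370,500 threshold, so the full $900 applies.
Property Tax Rebate: $364,950 is at or above $126,200, so the credit is $0.
Total: $1,725 + $900 + $0 = $2,625.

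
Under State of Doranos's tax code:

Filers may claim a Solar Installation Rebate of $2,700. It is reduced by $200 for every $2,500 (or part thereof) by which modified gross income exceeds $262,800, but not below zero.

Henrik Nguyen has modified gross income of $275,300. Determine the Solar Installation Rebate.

Solar Installation Rebate: income exceeds $262,800 by $12,500, which is 5 full-or-partial $2,500 increments; reduction = 5 × $200 = $1,000, leaving $1,700.

$1,700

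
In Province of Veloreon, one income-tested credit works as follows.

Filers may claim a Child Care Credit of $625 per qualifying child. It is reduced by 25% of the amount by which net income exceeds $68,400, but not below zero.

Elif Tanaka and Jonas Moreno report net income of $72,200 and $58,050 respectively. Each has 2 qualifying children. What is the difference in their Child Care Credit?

Elif ($72,200): Child Care Credit: base = 2 × $625 = $1,250. 25% of the $3,800 excess over $68,400 is $950; credit = $1,250 − $950 = $300.
Jonas ($58,050): Child Care Credit: base = 2 × $625 = $1,250. $58,050 is at or below the $68,400 threshold, so the full $1,250 applies.
Difference: |$300 − $1,250| = $950.

$950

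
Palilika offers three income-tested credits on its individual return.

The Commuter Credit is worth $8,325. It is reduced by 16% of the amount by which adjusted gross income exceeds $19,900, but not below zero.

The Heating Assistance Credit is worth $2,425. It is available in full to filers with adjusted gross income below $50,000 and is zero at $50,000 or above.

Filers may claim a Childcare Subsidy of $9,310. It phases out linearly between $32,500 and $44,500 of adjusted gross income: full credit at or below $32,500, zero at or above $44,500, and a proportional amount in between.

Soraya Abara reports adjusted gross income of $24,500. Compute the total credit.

$19,324

Commuter Credit: 16% of the $4,600 excess over $19,900 is $736; credit = $8,325 − $736 = $7,589.
Heating Assistance Credit: $24,500 is below the $50,000 cutoff, so the full $2,425 applies.
Childcare Subsidy: $24,500 is at or below the $32,500 threshold, so the full $9,310 applies.
Total: $7,589 + $2,425 + $9,310 = $19,324.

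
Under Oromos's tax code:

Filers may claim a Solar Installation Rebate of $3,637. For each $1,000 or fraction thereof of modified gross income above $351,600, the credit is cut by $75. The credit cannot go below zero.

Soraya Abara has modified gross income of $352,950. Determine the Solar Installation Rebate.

Solar Installation Rebate: income exceeds $351,600 by $1,350, which is 2 full-or-partial $1,000 increments; reduction = 2 × $75 = $150, leaving $3,487.

$3,487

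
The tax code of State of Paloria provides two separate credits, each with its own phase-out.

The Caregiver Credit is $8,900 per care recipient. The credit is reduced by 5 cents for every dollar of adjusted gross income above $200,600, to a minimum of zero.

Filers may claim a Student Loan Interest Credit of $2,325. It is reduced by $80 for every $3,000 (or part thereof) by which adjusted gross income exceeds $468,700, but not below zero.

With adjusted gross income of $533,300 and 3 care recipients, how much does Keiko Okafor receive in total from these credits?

$10,630

Caregiver Credit: base = 3 × $8,900 = $26,700. 5% of the $332,700 excess over $200,600 is $16,635; credit = $26,700 − $16,635 = $10,065.
Student Loan Interest Credit: income exceeds $468,700 by $64,600, which is 22 full-or-partial $3,000 increments; reduction = 22 × $80 = $1,760, leaving $565.
Total: $10,065 + $565 = $10,630.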